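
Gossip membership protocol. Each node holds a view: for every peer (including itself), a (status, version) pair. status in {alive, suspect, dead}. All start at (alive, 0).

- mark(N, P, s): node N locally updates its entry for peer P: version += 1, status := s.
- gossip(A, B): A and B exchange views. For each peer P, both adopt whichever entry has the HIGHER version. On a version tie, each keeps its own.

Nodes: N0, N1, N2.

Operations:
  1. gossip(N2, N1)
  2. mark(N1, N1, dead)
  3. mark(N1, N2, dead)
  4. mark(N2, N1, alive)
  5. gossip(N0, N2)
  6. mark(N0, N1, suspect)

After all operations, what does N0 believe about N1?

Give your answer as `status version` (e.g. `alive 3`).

Op 1: gossip N2<->N1 -> N2.N0=(alive,v0) N2.N1=(alive,v0) N2.N2=(alive,v0) | N1.N0=(alive,v0) N1.N1=(alive,v0) N1.N2=(alive,v0)
Op 2: N1 marks N1=dead -> (dead,v1)
Op 3: N1 marks N2=dead -> (dead,v1)
Op 4: N2 marks N1=alive -> (alive,v1)
Op 5: gossip N0<->N2 -> N0.N0=(alive,v0) N0.N1=(alive,v1) N0.N2=(alive,v0) | N2.N0=(alive,v0) N2.N1=(alive,v1) N2.N2=(alive,v0)
Op 6: N0 marks N1=suspect -> (suspect,v2)

Answer: suspect 2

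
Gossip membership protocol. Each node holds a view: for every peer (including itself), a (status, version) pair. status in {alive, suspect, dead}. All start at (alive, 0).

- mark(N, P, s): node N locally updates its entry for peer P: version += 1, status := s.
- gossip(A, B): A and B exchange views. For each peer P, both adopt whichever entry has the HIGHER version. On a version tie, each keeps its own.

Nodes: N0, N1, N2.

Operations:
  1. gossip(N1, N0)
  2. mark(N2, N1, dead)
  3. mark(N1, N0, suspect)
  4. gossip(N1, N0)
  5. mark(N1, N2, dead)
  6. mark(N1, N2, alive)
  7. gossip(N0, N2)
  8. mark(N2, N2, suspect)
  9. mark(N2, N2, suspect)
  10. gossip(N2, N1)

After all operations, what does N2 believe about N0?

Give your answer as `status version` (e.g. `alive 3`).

Op 1: gossip N1<->N0 -> N1.N0=(alive,v0) N1.N1=(alive,v0) N1.N2=(alive,v0) | N0.N0=(alive,v0) N0.N1=(alive,v0) N0.N2=(alive,v0)
Op 2: N2 marks N1=dead -> (dead,v1)
Op 3: N1 marks N0=suspect -> (suspect,v1)
Op 4: gossip N1<->N0 -> N1.N0=(suspect,v1) N1.N1=(alive,v0) N1.N2=(alive,v0) | N0.N0=(suspect,v1) N0.N1=(alive,v0) N0.N2=(alive,v0)
Op 5: N1 marks N2=dead -> (dead,v1)
Op 6: N1 marks N2=alive -> (alive,v2)
Op 7: gossip N0<->N2 -> N0.N0=(suspect,v1) N0.N1=(dead,v1) N0.N2=(alive,v0) | N2.N0=(suspect,v1) N2.N1=(dead,v1) N2.N2=(alive,v0)
Op 8: N2 marks N2=suspect -> (suspect,v1)
Op 9: N2 marks N2=suspect -> (suspect,v2)
Op 10: gossip N2<->N1 -> N2.N0=(suspect,v1) N2.N1=(dead,v1) N2.N2=(suspect,v2) | N1.N0=(suspect,v1) N1.N1=(dead,v1) N1.N2=(alive,v2)

Answer: suspect 1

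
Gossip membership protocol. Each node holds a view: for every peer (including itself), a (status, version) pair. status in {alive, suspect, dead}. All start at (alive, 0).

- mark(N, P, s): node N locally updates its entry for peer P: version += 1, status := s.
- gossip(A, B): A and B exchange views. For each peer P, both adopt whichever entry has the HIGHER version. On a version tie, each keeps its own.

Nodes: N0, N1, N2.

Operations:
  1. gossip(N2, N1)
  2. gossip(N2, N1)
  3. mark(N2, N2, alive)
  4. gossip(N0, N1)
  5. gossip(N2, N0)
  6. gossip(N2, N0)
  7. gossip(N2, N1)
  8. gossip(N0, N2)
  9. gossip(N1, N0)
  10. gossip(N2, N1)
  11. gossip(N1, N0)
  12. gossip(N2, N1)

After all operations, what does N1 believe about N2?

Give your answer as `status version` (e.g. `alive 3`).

Op 1: gossip N2<->N1 -> N2.N0=(alive,v0) N2.N1=(alive,v0) N2.N2=(alive,v0) | N1.N0=(alive,v0) N1.N1=(alive,v0) N1.N2=(alive,v0)
Op 2: gossip N2<->N1 -> N2.N0=(alive,v0) N2.N1=(alive,v0) N2.N2=(alive,v0) | N1.N0=(alive,v0) N1.N1=(alive,v0) N1.N2=(alive,v0)
Op 3: N2 marks N2=alive -> (alive,v1)
Op 4: gossip N0<->N1 -> N0.N0=(alive,v0) N0.N1=(alive,v0) N0.N2=(alive,v0) | N1.N0=(alive,v0) N1.N1=(alive,v0) N1.N2=(alive,v0)
Op 5: gossip N2<->N0 -> N2.N0=(alive,v0) N2.N1=(alive,v0) N2.N2=(alive,v1) | N0.N0=(alive,v0) N0.N1=(alive,v0) N0.N2=(alive,v1)
Op 6: gossip N2<->N0 -> N2.N0=(alive,v0) N2.N1=(alive,v0) N2.N2=(alive,v1) | N0.N0=(alive,v0) N0.N1=(alive,v0) N0.N2=(alive,v1)
Op 7: gossip N2<->N1 -> N2.N0=(alive,v0) N2.N1=(alive,v0) N2.N2=(alive,v1) | N1.N0=(alive,v0) N1.N1=(alive,v0) N1.N2=(alive,v1)
Op 8: gossip N0<->N2 -> N0.N0=(alive,v0) N0.N1=(alive,v0) N0.N2=(alive,v1) | N2.N0=(alive,v0) N2.N1=(alive,v0) N2.N2=(alive,v1)
Op 9: gossip N1<->N0 -> N1.N0=(alive,v0) N1.N1=(alive,v0) N1.N2=(alive,v1) | N0.N0=(alive,v0) N0.N1=(alive,v0) N0.N2=(alive,v1)
Op 10: gossip N2<->N1 -> N2.N0=(alive,v0) N2.N1=(alive,v0) N2.N2=(alive,v1) | N1.N0=(alive,v0) N1.N1=(alive,v0) N1.N2=(alive,v1)
Op 11: gossip N1<->N0 -> N1.N0=(alive,v0) N1.N1=(alive,v0) N1.N2=(alive,v1) | N0.N0=(alive,v0) N0.N1=(alive,v0) N0.N2=(alive,v1)
Op 12: gossip N2<->N1 -> N2.N0=(alive,v0) N2.N1=(alive,v0) N2.N2=(alive,v1) | N1.N0=(alive,v0) N1.N1=(alive,v0) N1.N2=(alive,v1)

Answer: alive 1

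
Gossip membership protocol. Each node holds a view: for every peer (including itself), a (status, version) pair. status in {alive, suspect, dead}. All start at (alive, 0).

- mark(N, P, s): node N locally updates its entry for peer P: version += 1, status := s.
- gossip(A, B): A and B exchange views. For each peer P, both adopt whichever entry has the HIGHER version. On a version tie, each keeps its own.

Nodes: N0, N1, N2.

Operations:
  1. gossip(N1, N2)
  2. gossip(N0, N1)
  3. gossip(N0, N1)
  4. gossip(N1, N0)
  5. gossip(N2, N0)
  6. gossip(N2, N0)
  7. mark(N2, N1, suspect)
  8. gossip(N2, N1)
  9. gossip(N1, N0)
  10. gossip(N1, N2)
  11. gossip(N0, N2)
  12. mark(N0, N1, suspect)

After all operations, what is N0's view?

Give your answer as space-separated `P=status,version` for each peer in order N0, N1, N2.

Op 1: gossip N1<->N2 -> N1.N0=(alive,v0) N1.N1=(alive,v0) N1.N2=(alive,v0) | N2.N0=(alive,v0) N2.N1=(alive,v0) N2.N2=(alive,v0)
Op 2: gossip N0<->N1 -> N0.N0=(alive,v0) N0.N1=(alive,v0) N0.N2=(alive,v0) | N1.N0=(alive,v0) N1.N1=(alive,v0) N1.N2=(alive,v0)
Op 3: gossip N0<->N1 -> N0.N0=(alive,v0) N0.N1=(alive,v0) N0.N2=(alive,v0) | N1.N0=(alive,v0) N1.N1=(alive,v0) N1.N2=(alive,v0)
Op 4: gossip N1<->N0 -> N1.N0=(alive,v0) N1.N1=(alive,v0) N1.N2=(alive,v0) | N0.N0=(alive,v0) N0.N1=(alive,v0) N0.N2=(alive,v0)
Op 5: gossip N2<->N0 -> N2.N0=(alive,v0) N2.N1=(alive,v0) N2.N2=(alive,v0) | N0.N0=(alive,v0) N0.N1=(alive,v0) N0.N2=(alive,v0)
Op 6: gossip N2<->N0 -> N2.N0=(alive,v0) N2.N1=(alive,v0) N2.N2=(alive,v0) | N0.N0=(alive,v0) N0.N1=(alive,v0) N0.N2=(alive,v0)
Op 7: N2 marks N1=suspect -> (suspect,v1)
Op 8: gossip N2<->N1 -> N2.N0=(alive,v0) N2.N1=(suspect,v1) N2.N2=(alive,v0) | N1.N0=(alive,v0) N1.N1=(suspect,v1) N1.N2=(alive,v0)
Op 9: gossip N1<->N0 -> N1.N0=(alive,v0) N1.N1=(suspect,v1) N1.N2=(alive,v0) | N0.N0=(alive,v0) N0.N1=(suspect,v1) N0.N2=(alive,v0)
Op 10: gossip N1<->N2 -> N1.N0=(alive,v0) N1.N1=(suspect,v1) N1.N2=(alive,v0) | N2.N0=(alive,v0) N2.N1=(suspect,v1) N2.N2=(alive,v0)
Op 11: gossip N0<->N2 -> N0.N0=(alive,v0) N0.N1=(suspect,v1) N0.N2=(alive,v0) | N2.N0=(alive,v0) N2.N1=(suspect,v1) N2.N2=(alive,v0)
Op 12: N0 marks N1=suspect -> (suspect,v2)

Answer: N0=alive,0 N1=suspect,2 N2=alive,0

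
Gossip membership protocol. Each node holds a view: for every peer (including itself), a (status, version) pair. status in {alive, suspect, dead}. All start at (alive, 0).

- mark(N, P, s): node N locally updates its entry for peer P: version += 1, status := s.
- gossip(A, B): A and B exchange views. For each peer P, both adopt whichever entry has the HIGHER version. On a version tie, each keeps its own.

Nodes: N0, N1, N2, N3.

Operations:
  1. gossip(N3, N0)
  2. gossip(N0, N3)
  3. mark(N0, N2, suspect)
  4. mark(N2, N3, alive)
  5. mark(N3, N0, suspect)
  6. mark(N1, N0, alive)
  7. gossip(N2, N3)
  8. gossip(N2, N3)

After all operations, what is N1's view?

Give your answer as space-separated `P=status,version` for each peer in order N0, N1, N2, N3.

Answer: N0=alive,1 N1=alive,0 N2=alive,0 N3=alive,0

Derivation:
Op 1: gossip N3<->N0 -> N3.N0=(alive,v0) N3.N1=(alive,v0) N3.N2=(alive,v0) N3.N3=(alive,v0) | N0.N0=(alive,v0) N0.N1=(alive,v0) N0.N2=(alive,v0) N0.N3=(alive,v0)
Op 2: gossip N0<->N3 -> N0.N0=(alive,v0) N0.N1=(alive,v0) N0.N2=(alive,v0) N0.N3=(alive,v0) | N3.N0=(alive,v0) N3.N1=(alive,v0) N3.N2=(alive,v0) N3.N3=(alive,v0)
Op 3: N0 marks N2=suspect -> (suspect,v1)
Op 4: N2 marks N3=alive -> (alive,v1)
Op 5: N3 marks N0=suspect -> (suspect,v1)
Op 6: N1 marks N0=alive -> (alive,v1)
Op 7: gossip N2<->N3 -> N2.N0=(suspect,v1) N2.N1=(alive,v0) N2.N2=(alive,v0) N2.N3=(alive,v1) | N3.N0=(suspect,v1) N3.N1=(alive,v0) N3.N2=(alive,v0) N3.N3=(alive,v1)
Op 8: gossip N2<->N3 -> N2.N0=(suspect,v1) N2.N1=(alive,v0) N2.N2=(alive,v0) N2.N3=(alive,v1) | N3.N0=(suspect,v1) N3.N1=(alive,v0) N3.N2=(alive,v0) N3.N3=(alive,v1)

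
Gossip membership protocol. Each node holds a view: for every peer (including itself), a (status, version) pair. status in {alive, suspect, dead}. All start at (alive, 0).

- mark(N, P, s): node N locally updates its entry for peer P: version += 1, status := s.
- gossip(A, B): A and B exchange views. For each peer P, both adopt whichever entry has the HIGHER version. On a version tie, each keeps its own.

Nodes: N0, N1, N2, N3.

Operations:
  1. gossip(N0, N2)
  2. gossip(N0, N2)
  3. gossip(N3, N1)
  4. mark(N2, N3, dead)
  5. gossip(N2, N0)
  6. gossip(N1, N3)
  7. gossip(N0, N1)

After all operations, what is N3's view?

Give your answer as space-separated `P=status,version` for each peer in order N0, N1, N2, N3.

Op 1: gossip N0<->N2 -> N0.N0=(alive,v0) N0.N1=(alive,v0) N0.N2=(alive,v0) N0.N3=(alive,v0) | N2.N0=(alive,v0) N2.N1=(alive,v0) N2.N2=(alive,v0) N2.N3=(alive,v0)
Op 2: gossip N0<->N2 -> N0.N0=(alive,v0) N0.N1=(alive,v0) N0.N2=(alive,v0) N0.N3=(alive,v0) | N2.N0=(alive,v0) N2.N1=(alive,v0) N2.N2=(alive,v0) N2.N3=(alive,v0)
Op 3: gossip N3<->N1 -> N3.N0=(alive,v0) N3.N1=(alive,v0) N3.N2=(alive,v0) N3.N3=(alive,v0) | N1.N0=(alive,v0) N1.N1=(alive,v0) N1.N2=(alive,v0) N1.N3=(alive,v0)
Op 4: N2 marks N3=dead -> (dead,v1)
Op 5: gossip N2<->N0 -> N2.N0=(alive,v0) N2.N1=(alive,v0) N2.N2=(alive,v0) N2.N3=(dead,v1) | N0.N0=(alive,v0) N0.N1=(alive,v0) N0.N2=(alive,v0) N0.N3=(dead,v1)
Op 6: gossip N1<->N3 -> N1.N0=(alive,v0) N1.N1=(alive,v0) N1.N2=(alive,v0) N1.N3=(alive,v0) | N3.N0=(alive,v0) N3.N1=(alive,v0) N3.N2=(alive,v0) N3.N3=(alive,v0)
Op 7: gossip N0<->N1 -> N0.N0=(alive,v0) N0.N1=(alive,v0) N0.N2=(alive,v0) N0.N3=(dead,v1) | N1.N0=(alive,v0) N1.N1=(alive,v0) N1.N2=(alive,v0) N1.N3=(dead,v1)

Answer: N0=alive,0 N1=alive,0 N2=alive,0 N3=alive,0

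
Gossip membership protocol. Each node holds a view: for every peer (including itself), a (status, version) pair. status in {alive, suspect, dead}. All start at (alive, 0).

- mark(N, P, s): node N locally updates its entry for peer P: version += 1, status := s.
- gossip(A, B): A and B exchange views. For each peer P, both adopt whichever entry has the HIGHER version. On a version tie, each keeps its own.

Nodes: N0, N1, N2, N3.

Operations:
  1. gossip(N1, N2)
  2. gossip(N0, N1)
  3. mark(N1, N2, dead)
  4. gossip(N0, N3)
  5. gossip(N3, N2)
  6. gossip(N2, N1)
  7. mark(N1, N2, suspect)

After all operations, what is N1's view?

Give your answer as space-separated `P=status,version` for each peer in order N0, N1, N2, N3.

Answer: N0=alive,0 N1=alive,0 N2=suspect,2 N3=alive,0

Derivation:
Op 1: gossip N1<->N2 -> N1.N0=(alive,v0) N1.N1=(alive,v0) N1.N2=(alive,v0) N1.N3=(alive,v0) | N2.N0=(alive,v0) N2.N1=(alive,v0) N2.N2=(alive,v0) N2.N3=(alive,v0)
Op 2: gossip N0<->N1 -> N0.N0=(alive,v0) N0.N1=(alive,v0) N0.N2=(alive,v0) N0.N3=(alive,v0) | N1.N0=(alive,v0) N1.N1=(alive,v0) N1.N2=(alive,v0) N1.N3=(alive,v0)
Op 3: N1 marks N2=dead -> (dead,v1)
Op 4: gossip N0<->N3 -> N0.N0=(alive,v0) N0.N1=(alive,v0) N0.N2=(alive,v0) N0.N3=(alive,v0) | N3.N0=(alive,v0) N3.N1=(alive,v0) N3.N2=(alive,v0) N3.N3=(alive,v0)
Op 5: gossip N3<->N2 -> N3.N0=(alive,v0) N3.N1=(alive,v0) N3.N2=(alive,v0) N3.N3=(alive,v0) | N2.N0=(alive,v0) N2.N1=(alive,v0) N2.N2=(alive,v0) N2.N3=(alive,v0)
Op 6: gossip N2<->N1 -> N2.N0=(alive,v0) N2.N1=(alive,v0) N2.N2=(dead,v1) N2.N3=(alive,v0) | N1.N0=(alive,v0) N1.N1=(alive,v0) N1.N2=(dead,v1) N1.N3=(alive,v0)
Op 7: N1 marks N2=suspect -> (suspect,v2)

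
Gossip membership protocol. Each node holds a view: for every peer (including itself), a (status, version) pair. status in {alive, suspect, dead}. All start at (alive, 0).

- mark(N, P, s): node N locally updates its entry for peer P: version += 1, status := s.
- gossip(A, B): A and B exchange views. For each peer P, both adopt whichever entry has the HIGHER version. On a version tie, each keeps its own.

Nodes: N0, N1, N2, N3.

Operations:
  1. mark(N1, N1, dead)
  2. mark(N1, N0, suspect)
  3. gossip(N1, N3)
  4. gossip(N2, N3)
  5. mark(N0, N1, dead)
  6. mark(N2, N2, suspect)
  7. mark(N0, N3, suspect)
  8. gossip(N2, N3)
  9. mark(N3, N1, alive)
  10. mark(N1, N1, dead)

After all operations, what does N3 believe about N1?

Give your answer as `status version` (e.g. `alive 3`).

Answer: alive 2

Derivation:
Op 1: N1 marks N1=dead -> (dead,v1)
Op 2: N1 marks N0=suspect -> (suspect,v1)
Op 3: gossip N1<->N3 -> N1.N0=(suspect,v1) N1.N1=(dead,v1) N1.N2=(alive,v0) N1.N3=(alive,v0) | N3.N0=(suspect,v1) N3.N1=(dead,v1) N3.N2=(alive,v0) N3.N3=(alive,v0)
Op 4: gossip N2<->N3 -> N2.N0=(suspect,v1) N2.N1=(dead,v1) N2.N2=(alive,v0) N2.N3=(alive,v0) | N3.N0=(suspect,v1) N3.N1=(dead,v1) N3.N2=(alive,v0) N3.N3=(alive,v0)
Op 5: N0 marks N1=dead -> (dead,v1)
Op 6: N2 marks N2=suspect -> (suspect,v1)
Op 7: N0 marks N3=suspect -> (suspect,v1)
Op 8: gossip N2<->N3 -> N2.N0=(suspect,v1) N2.N1=(dead,v1) N2.N2=(suspect,v1) N2.N3=(alive,v0) | N3.N0=(suspect,v1) N3.N1=(dead,v1) N3.N2=(suspect,v1) N3.N3=(alive,v0)
Op 9: N3 marks N1=alive -> (alive,v2)
Op 10: N1 marks N1=dead -> (dead,v2)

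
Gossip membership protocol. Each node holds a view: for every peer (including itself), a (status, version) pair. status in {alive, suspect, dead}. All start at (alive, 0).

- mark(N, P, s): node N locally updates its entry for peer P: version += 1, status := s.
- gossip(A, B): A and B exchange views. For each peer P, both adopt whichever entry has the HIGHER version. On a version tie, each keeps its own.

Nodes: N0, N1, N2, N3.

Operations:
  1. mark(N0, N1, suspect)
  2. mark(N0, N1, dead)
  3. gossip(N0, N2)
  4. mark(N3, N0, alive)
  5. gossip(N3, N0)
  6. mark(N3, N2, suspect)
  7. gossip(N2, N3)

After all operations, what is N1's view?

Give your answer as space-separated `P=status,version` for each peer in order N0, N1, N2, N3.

Op 1: N0 marks N1=suspect -> (suspect,v1)
Op 2: N0 marks N1=dead -> (dead,v2)
Op 3: gossip N0<->N2 -> N0.N0=(alive,v0) N0.N1=(dead,v2) N0.N2=(alive,v0) N0.N3=(alive,v0) | N2.N0=(alive,v0) N2.N1=(dead,v2) N2.N2=(alive,v0) N2.N3=(alive,v0)
Op 4: N3 marks N0=alive -> (alive,v1)
Op 5: gossip N3<->N0 -> N3.N0=(alive,v1) N3.N1=(dead,v2) N3.N2=(alive,v0) N3.N3=(alive,v0) | N0.N0=(alive,v1) N0.N1=(dead,v2) N0.N2=(alive,v0) N0.N3=(alive,v0)
Op 6: N3 marks N2=suspect -> (suspect,v1)
Op 7: gossip N2<->N3 -> N2.N0=(alive,v1) N2.N1=(dead,v2) N2.N2=(suspect,v1) N2.N3=(alive,v0) | N3.N0=(alive,v1) N3.N1=(dead,v2) N3.N2=(suspect,v1) N3.N3=(alive,v0)

Answer: N0=alive,0 N1=alive,0 N2=alive,0 N3=alive,0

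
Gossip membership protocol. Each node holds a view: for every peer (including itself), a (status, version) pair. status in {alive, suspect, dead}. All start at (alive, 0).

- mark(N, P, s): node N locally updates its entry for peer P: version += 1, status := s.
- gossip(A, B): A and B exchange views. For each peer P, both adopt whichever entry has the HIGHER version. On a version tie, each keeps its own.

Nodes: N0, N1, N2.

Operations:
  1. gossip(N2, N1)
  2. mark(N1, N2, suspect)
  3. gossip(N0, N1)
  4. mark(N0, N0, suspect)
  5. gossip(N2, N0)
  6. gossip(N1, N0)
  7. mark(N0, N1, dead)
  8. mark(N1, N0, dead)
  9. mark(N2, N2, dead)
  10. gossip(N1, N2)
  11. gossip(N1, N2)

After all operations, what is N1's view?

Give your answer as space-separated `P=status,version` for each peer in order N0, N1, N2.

Answer: N0=dead,2 N1=alive,0 N2=dead,2

Derivation:
Op 1: gossip N2<->N1 -> N2.N0=(alive,v0) N2.N1=(alive,v0) N2.N2=(alive,v0) | N1.N0=(alive,v0) N1.N1=(alive,v0) N1.N2=(alive,v0)
Op 2: N1 marks N2=suspect -> (suspect,v1)
Op 3: gossip N0<->N1 -> N0.N0=(alive,v0) N0.N1=(alive,v0) N0.N2=(suspect,v1) | N1.N0=(alive,v0) N1.N1=(alive,v0) N1.N2=(suspect,v1)
Op 4: N0 marks N0=suspect -> (suspect,v1)
Op 5: gossip N2<->N0 -> N2.N0=(suspect,v1) N2.N1=(alive,v0) N2.N2=(suspect,v1) | N0.N0=(suspect,v1) N0.N1=(alive,v0) N0.N2=(suspect,v1)
Op 6: gossip N1<->N0 -> N1.N0=(suspect,v1) N1.N1=(alive,v0) N1.N2=(suspect,v1) | N0.N0=(suspect,v1) N0.N1=(alive,v0) N0.N2=(suspect,v1)
Op 7: N0 marks N1=dead -> (dead,v1)
Op 8: N1 marks N0=dead -> (dead,v2)
Op 9: N2 marks N2=dead -> (dead,v2)
Op 10: gossip N1<->N2 -> N1.N0=(dead,v2) N1.N1=(alive,v0) N1.N2=(dead,v2) | N2.N0=(dead,v2) N2.N1=(alive,v0) N2.N2=(dead,v2)
Op 11: gossip N1<->N2 -> N1.N0=(dead,v2) N1.N1=(alive,v0) N1.N2=(dead,v2) | N2.N0=(dead,v2) N2.N1=(alive,v0) N2.N2=(dead,v2)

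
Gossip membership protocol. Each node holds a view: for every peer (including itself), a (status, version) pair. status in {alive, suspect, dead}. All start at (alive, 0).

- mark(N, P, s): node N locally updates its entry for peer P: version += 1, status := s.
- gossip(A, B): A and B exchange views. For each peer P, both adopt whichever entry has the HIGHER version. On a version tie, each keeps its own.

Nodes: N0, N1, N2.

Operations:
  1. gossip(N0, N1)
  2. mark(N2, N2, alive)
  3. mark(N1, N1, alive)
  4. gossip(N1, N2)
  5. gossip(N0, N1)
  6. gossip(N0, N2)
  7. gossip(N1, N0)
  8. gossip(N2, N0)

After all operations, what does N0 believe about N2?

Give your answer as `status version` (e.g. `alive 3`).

Op 1: gossip N0<->N1 -> N0.N0=(alive,v0) N0.N1=(alive,v0) N0.N2=(alive,v0) | N1.N0=(alive,v0) N1.N1=(alive,v0) N1.N2=(alive,v0)
Op 2: N2 marks N2=alive -> (alive,v1)
Op 3: N1 marks N1=alive -> (alive,v1)
Op 4: gossip N1<->N2 -> N1.N0=(alive,v0) N1.N1=(alive,v1) N1.N2=(alive,v1) | N2.N0=(alive,v0) N2.N1=(alive,v1) N2.N2=(alive,v1)
Op 5: gossip N0<->N1 -> N0.N0=(alive,v0) N0.N1=(alive,v1) N0.N2=(alive,v1) | N1.N0=(alive,v0) N1.N1=(alive,v1) N1.N2=(alive,v1)
Op 6: gossip N0<->N2 -> N0.N0=(alive,v0) N0.N1=(alive,v1) N0.N2=(alive,v1) | N2.N0=(alive,v0) N2.N1=(alive,v1) N2.N2=(alive,v1)
Op 7: gossip N1<->N0 -> N1.N0=(alive,v0) N1.N1=(alive,v1) N1.N2=(alive,v1) | N0.N0=(alive,v0) N0.N1=(alive,v1) N0.N2=(alive,v1)
Op 8: gossip N2<->N0 -> N2.N0=(alive,v0) N2.N1=(alive,v1) N2.N2=(alive,v1) | N0.N0=(alive,v0) N0.N1=(alive,v1) N0.N2=(alive,v1)

Answer: alive 1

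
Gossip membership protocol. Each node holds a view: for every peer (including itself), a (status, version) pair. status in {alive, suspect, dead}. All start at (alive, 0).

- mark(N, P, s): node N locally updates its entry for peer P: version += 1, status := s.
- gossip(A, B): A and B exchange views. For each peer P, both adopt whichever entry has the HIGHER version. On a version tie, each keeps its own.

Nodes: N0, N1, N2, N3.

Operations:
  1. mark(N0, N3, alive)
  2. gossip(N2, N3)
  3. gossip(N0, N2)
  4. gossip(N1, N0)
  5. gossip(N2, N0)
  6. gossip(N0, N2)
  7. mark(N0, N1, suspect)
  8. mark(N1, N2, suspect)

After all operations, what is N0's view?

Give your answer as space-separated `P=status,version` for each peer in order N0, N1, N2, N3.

Answer: N0=alive,0 N1=suspect,1 N2=alive,0 N3=alive,1

Derivation:
Op 1: N0 marks N3=alive -> (alive,v1)
Op 2: gossip N2<->N3 -> N2.N0=(alive,v0) N2.N1=(alive,v0) N2.N2=(alive,v0) N2.N3=(alive,v0) | N3.N0=(alive,v0) N3.N1=(alive,v0) N3.N2=(alive,v0) N3.N3=(alive,v0)
Op 3: gossip N0<->N2 -> N0.N0=(alive,v0) N0.N1=(alive,v0) N0.N2=(alive,v0) N0.N3=(alive,v1) | N2.N0=(alive,v0) N2.N1=(alive,v0) N2.N2=(alive,v0) N2.N3=(alive,v1)
Op 4: gossip N1<->N0 -> N1.N0=(alive,v0) N1.N1=(alive,v0) N1.N2=(alive,v0) N1.N3=(alive,v1) | N0.N0=(alive,v0) N0.N1=(alive,v0) N0.N2=(alive,v0) N0.N3=(alive,v1)
Op 5: gossip N2<->N0 -> N2.N0=(alive,v0) N2.N1=(alive,v0) N2.N2=(alive,v0) N2.N3=(alive,v1) | N0.N0=(alive,v0) N0.N1=(alive,v0) N0.N2=(alive,v0) N0.N3=(alive,v1)
Op 6: gossip N0<->N2 -> N0.N0=(alive,v0) N0.N1=(alive,v0) N0.N2=(alive,v0) N0.N3=(alive,v1) | N2.N0=(alive,v0) N2.N1=(alive,v0) N2.N2=(alive,v0) N2.N3=(alive,v1)
Op 7: N0 marks N1=suspect -> (suspect,v1)
Op 8: N1 marks N2=suspect -> (suspect,v1)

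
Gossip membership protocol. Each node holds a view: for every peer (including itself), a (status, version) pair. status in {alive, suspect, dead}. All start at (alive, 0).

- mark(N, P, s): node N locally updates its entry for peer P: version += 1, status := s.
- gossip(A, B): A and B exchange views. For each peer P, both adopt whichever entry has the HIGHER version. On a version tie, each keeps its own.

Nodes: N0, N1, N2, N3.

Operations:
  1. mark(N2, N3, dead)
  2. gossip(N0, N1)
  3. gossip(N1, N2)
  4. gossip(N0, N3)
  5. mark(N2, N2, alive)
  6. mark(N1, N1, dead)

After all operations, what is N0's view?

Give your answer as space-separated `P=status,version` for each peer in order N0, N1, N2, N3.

Op 1: N2 marks N3=dead -> (dead,v1)
Op 2: gossip N0<->N1 -> N0.N0=(alive,v0) N0.N1=(alive,v0) N0.N2=(alive,v0) N0.N3=(alive,v0) | N1.N0=(alive,v0) N1.N1=(alive,v0) N1.N2=(alive,v0) N1.N3=(alive,v0)
Op 3: gossip N1<->N2 -> N1.N0=(alive,v0) N1.N1=(alive,v0) N1.N2=(alive,v0) N1.N3=(dead,v1) | N2.N0=(alive,v0) N2.N1=(alive,v0) N2.N2=(alive,v0) N2.N3=(dead,v1)
Op 4: gossip N0<->N3 -> N0.N0=(alive,v0) N0.N1=(alive,v0) N0.N2=(alive,v0) N0.N3=(alive,v0) | N3.N0=(alive,v0) N3.N1=(alive,v0) N3.N2=(alive,v0) N3.N3=(alive,v0)
Op 5: N2 marks N2=alive -> (alive,v1)
Op 6: N1 marks N1=dead -> (dead,v1)

Answer: N0=alive,0 N1=alive,0 N2=alive,0 N3=alive,0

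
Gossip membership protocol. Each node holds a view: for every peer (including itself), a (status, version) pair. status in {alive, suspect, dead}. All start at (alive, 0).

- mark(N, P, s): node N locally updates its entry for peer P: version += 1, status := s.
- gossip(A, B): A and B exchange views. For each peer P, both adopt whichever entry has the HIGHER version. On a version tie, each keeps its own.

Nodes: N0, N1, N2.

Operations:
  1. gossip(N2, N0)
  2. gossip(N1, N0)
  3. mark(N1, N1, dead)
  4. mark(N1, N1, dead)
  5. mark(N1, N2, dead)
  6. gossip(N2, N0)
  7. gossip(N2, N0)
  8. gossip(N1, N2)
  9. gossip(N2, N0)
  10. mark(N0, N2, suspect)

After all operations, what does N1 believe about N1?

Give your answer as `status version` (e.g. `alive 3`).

Op 1: gossip N2<->N0 -> N2.N0=(alive,v0) N2.N1=(alive,v0) N2.N2=(alive,v0) | N0.N0=(alive,v0) N0.N1=(alive,v0) N0.N2=(alive,v0)
Op 2: gossip N1<->N0 -> N1.N0=(alive,v0) N1.N1=(alive,v0) N1.N2=(alive,v0) | N0.N0=(alive,v0) N0.N1=(alive,v0) N0.N2=(alive,v0)
Op 3: N1 marks N1=dead -> (dead,v1)
Op 4: N1 marks N1=dead -> (dead,v2)
Op 5: N1 marks N2=dead -> (dead,v1)
Op 6: gossip N2<->N0 -> N2.N0=(alive,v0) N2.N1=(alive,v0) N2.N2=(alive,v0) | N0.N0=(alive,v0) N0.N1=(alive,v0) N0.N2=(alive,v0)
Op 7: gossip N2<->N0 -> N2.N0=(alive,v0) N2.N1=(alive,v0) N2.N2=(alive,v0) | N0.N0=(alive,v0) N0.N1=(alive,v0) N0.N2=(alive,v0)
Op 8: gossip N1<->N2 -> N1.N0=(alive,v0) N1.N1=(dead,v2) N1.N2=(dead,v1) | N2.N0=(alive,v0) N2.N1=(dead,v2) N2.N2=(dead,v1)
Op 9: gossip N2<->N0 -> N2.N0=(alive,v0) N2.N1=(dead,v2) N2.N2=(dead,v1) | N0.N0=(alive,v0) N0.N1=(dead,v2) N0.N2=(dead,v1)
Op 10: N0 marks N2=suspect -> (suspect,v2)

Answer: dead 2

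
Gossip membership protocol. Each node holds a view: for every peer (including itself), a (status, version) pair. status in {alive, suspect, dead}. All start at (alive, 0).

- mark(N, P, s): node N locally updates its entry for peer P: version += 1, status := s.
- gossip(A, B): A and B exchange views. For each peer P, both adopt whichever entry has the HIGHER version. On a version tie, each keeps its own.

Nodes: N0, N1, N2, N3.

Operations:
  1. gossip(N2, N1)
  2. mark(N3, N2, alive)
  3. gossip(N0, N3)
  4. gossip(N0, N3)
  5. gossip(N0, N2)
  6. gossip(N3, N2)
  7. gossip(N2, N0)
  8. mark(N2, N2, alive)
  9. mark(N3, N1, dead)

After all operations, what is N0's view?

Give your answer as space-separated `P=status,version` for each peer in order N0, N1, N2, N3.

Answer: N0=alive,0 N1=alive,0 N2=alive,1 N3=alive,0

Derivation:
Op 1: gossip N2<->N1 -> N2.N0=(alive,v0) N2.N1=(alive,v0) N2.N2=(alive,v0) N2.N3=(alive,v0) | N1.N0=(alive,v0) N1.N1=(alive,v0) N1.N2=(alive,v0) N1.N3=(alive,v0)
Op 2: N3 marks N2=alive -> (alive,v1)
Op 3: gossip N0<->N3 -> N0.N0=(alive,v0) N0.N1=(alive,v0) N0.N2=(alive,v1) N0.N3=(alive,v0) | N3.N0=(alive,v0) N3.N1=(alive,v0) N3.N2=(alive,v1) N3.N3=(alive,v0)
Op 4: gossip N0<->N3 -> N0.N0=(alive,v0) N0.N1=(alive,v0) N0.N2=(alive,v1) N0.N3=(alive,v0) | N3.N0=(alive,v0) N3.N1=(alive,v0) N3.N2=(alive,v1) N3.N3=(alive,v0)
Op 5: gossip N0<->N2 -> N0.N0=(alive,v0) N0.N1=(alive,v0) N0.N2=(alive,v1) N0.N3=(alive,v0) | N2.N0=(alive,v0) N2.N1=(alive,v0) N2.N2=(alive,v1) N2.N3=(alive,v0)
Op 6: gossip N3<->N2 -> N3.N0=(alive,v0) N3.N1=(alive,v0) N3.N2=(alive,v1) N3.N3=(alive,v0) | N2.N0=(alive,v0) N2.N1=(alive,v0) N2.N2=(alive,v1) N2.N3=(alive,v0)
Op 7: gossip N2<->N0 -> N2.N0=(alive,v0) N2.N1=(alive,v0) N2.N2=(alive,v1) N2.N3=(alive,v0) | N0.N0=(alive,v0) N0.N1=(alive,v0) N0.N2=(alive,v1) N0.N3=(alive,v0)
Op 8: N2 marks N2=alive -> (alive,v2)
Op 9: N3 marks N1=dead -> (dead,v1)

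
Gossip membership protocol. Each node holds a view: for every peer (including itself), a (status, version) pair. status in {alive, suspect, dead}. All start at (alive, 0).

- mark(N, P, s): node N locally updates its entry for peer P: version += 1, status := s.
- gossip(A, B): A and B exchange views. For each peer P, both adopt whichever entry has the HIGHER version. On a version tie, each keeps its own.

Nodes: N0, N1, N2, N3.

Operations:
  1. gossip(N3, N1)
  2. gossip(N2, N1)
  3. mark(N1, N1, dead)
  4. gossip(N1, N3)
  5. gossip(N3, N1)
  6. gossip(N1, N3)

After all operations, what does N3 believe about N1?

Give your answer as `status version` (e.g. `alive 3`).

Answer: dead 1

Derivation:
Op 1: gossip N3<->N1 -> N3.N0=(alive,v0) N3.N1=(alive,v0) N3.N2=(alive,v0) N3.N3=(alive,v0) | N1.N0=(alive,v0) N1.N1=(alive,v0) N1.N2=(alive,v0) N1.N3=(alive,v0)
Op 2: gossip N2<->N1 -> N2.N0=(alive,v0) N2.N1=(alive,v0) N2.N2=(alive,v0) N2.N3=(alive,v0) | N1.N0=(alive,v0) N1.N1=(alive,v0) N1.N2=(alive,v0) N1.N3=(alive,v0)
Op 3: N1 marks N1=dead -> (dead,v1)
Op 4: gossip N1<->N3 -> N1.N0=(alive,v0) N1.N1=(dead,v1) N1.N2=(alive,v0) N1.N3=(alive,v0) | N3.N0=(alive,v0) N3.N1=(dead,v1) N3.N2=(alive,v0) N3.N3=(alive,v0)
Op 5: gossip N3<->N1 -> N3.N0=(alive,v0) N3.N1=(dead,v1) N3.N2=(alive,v0) N3.N3=(alive,v0) | N1.N0=(alive,v0) N1.N1=(dead,v1) N1.N2=(alive,v0) N1.N3=(alive,v0)
Op 6: gossip N1<->N3 -> N1.N0=(alive,v0) N1.N1=(dead,v1) N1.N2=(alive,v0) N1.N3=(alive,v0) | N3.N0=(alive,v0) N3.N1=(dead,v1) N3.N2=(alive,v0) N3.N3=(alive,v0)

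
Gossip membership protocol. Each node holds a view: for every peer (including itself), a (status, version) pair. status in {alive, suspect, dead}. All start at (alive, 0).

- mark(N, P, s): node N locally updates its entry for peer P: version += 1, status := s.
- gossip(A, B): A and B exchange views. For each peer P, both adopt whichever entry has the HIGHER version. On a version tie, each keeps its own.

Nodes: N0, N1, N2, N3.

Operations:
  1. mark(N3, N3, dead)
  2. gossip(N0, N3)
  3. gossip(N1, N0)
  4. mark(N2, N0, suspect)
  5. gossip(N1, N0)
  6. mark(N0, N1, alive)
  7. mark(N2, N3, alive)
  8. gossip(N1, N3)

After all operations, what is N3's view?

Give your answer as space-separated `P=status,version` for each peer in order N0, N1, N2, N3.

Answer: N0=alive,0 N1=alive,0 N2=alive,0 N3=dead,1

Derivation:
Op 1: N3 marks N3=dead -> (dead,v1)
Op 2: gossip N0<->N3 -> N0.N0=(alive,v0) N0.N1=(alive,v0) N0.N2=(alive,v0) N0.N3=(dead,v1) | N3.N0=(alive,v0) N3.N1=(alive,v0) N3.N2=(alive,v0) N3.N3=(dead,v1)
Op 3: gossip N1<->N0 -> N1.N0=(alive,v0) N1.N1=(alive,v0) N1.N2=(alive,v0) N1.N3=(dead,v1) | N0.N0=(alive,v0) N0.N1=(alive,v0) N0.N2=(alive,v0) N0.N3=(dead,v1)
Op 4: N2 marks N0=suspect -> (suspect,v1)
Op 5: gossip N1<->N0 -> N1.N0=(alive,v0) N1.N1=(alive,v0) N1.N2=(alive,v0) N1.N3=(dead,v1) | N0.N0=(alive,v0) N0.N1=(alive,v0) N0.N2=(alive,v0) N0.N3=(dead,v1)
Op 6: N0 marks N1=alive -> (alive,v1)
Op 7: N2 marks N3=alive -> (alive,v1)
Op 8: gossip N1<->N3 -> N1.N0=(alive,v0) N1.N1=(alive,v0) N1.N2=(alive,v0) N1.N3=(dead,v1) | N3.N0=(alive,v0) N3.N1=(alive,v0) N3.N2=(alive,v0) N3.N3=(dead,v1)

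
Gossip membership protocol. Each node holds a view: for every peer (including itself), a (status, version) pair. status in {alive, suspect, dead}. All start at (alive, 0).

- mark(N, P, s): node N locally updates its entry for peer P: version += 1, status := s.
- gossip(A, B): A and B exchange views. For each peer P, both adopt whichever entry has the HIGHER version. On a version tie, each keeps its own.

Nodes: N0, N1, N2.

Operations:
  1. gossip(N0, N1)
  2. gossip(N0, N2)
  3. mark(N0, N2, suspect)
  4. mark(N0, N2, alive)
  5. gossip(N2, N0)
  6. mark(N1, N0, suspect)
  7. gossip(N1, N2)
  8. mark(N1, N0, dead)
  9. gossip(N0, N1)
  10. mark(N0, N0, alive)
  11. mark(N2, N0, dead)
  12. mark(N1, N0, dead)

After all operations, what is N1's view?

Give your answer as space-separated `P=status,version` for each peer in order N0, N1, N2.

Answer: N0=dead,3 N1=alive,0 N2=alive,2

Derivation:
Op 1: gossip N0<->N1 -> N0.N0=(alive,v0) N0.N1=(alive,v0) N0.N2=(alive,v0) | N1.N0=(alive,v0) N1.N1=(alive,v0) N1.N2=(alive,v0)
Op 2: gossip N0<->N2 -> N0.N0=(alive,v0) N0.N1=(alive,v0) N0.N2=(alive,v0) | N2.N0=(alive,v0) N2.N1=(alive,v0) N2.N2=(alive,v0)
Op 3: N0 marks N2=suspect -> (suspect,v1)
Op 4: N0 marks N2=alive -> (alive,v2)
Op 5: gossip N2<->N0 -> N2.N0=(alive,v0) N2.N1=(alive,v0) N2.N2=(alive,v2) | N0.N0=(alive,v0) N0.N1=(alive,v0) N0.N2=(alive,v2)
Op 6: N1 marks N0=suspect -> (suspect,v1)
Op 7: gossip N1<->N2 -> N1.N0=(suspect,v1) N1.N1=(alive,v0) N1.N2=(alive,v2) | N2.N0=(suspect,v1) N2.N1=(alive,v0) N2.N2=(alive,v2)
Op 8: N1 marks N0=dead -> (dead,v2)
Op 9: gossip N0<->N1 -> N0.N0=(dead,v2) N0.N1=(alive,v0) N0.N2=(alive,v2) | N1.N0=(dead,v2) N1.N1=(alive,v0) N1.N2=(alive,v2)
Op 10: N0 marks N0=alive -> (alive,v3)
Op 11: N2 marks N0=dead -> (dead,v2)
Op 12: N1 marks N0=dead -> (dead,v3)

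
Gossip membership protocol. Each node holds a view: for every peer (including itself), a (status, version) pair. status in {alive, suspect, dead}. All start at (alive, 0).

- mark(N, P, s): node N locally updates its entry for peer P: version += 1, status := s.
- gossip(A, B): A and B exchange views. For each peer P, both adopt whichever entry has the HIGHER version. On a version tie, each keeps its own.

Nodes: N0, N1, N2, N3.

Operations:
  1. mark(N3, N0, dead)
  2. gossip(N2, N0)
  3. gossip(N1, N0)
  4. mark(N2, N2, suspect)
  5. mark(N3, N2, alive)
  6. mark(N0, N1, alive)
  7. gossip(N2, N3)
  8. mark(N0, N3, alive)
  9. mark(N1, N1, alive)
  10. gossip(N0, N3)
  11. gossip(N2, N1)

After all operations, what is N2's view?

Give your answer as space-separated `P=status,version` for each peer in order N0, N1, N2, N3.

Op 1: N3 marks N0=dead -> (dead,v1)
Op 2: gossip N2<->N0 -> N2.N0=(alive,v0) N2.N1=(alive,v0) N2.N2=(alive,v0) N2.N3=(alive,v0) | N0.N0=(alive,v0) N0.N1=(alive,v0) N0.N2=(alive,v0) N0.N3=(alive,v0)
Op 3: gossip N1<->N0 -> N1.N0=(alive,v0) N1.N1=(alive,v0) N1.N2=(alive,v0) N1.N3=(alive,v0) | N0.N0=(alive,v0) N0.N1=(alive,v0) N0.N2=(alive,v0) N0.N3=(alive,v0)
Op 4: N2 marks N2=suspect -> (suspect,v1)
Op 5: N3 marks N2=alive -> (alive,v1)
Op 6: N0 marks N1=alive -> (alive,v1)
Op 7: gossip N2<->N3 -> N2.N0=(dead,v1) N2.N1=(alive,v0) N2.N2=(suspect,v1) N2.N3=(alive,v0) | N3.N0=(dead,v1) N3.N1=(alive,v0) N3.N2=(alive,v1) N3.N3=(alive,v0)
Op 8: N0 marks N3=alive -> (alive,v1)
Op 9: N1 marks N1=alive -> (alive,v1)
Op 10: gossip N0<->N3 -> N0.N0=(dead,v1) N0.N1=(alive,v1) N0.N2=(alive,v1) N0.N3=(alive,v1) | N3.N0=(dead,v1) N3.N1=(alive,v1) N3.N2=(alive,v1) N3.N3=(alive,v1)
Op 11: gossip N2<->N1 -> N2.N0=(dead,v1) N2.N1=(alive,v1) N2.N2=(suspect,v1) N2.N3=(alive,v0) | N1.N0=(dead,v1) N1.N1=(alive,v1) N1.N2=(suspect,v1) N1.N3=(alive,v0)

Answer: N0=dead,1 N1=alive,1 N2=suspect,1 N3=alive,0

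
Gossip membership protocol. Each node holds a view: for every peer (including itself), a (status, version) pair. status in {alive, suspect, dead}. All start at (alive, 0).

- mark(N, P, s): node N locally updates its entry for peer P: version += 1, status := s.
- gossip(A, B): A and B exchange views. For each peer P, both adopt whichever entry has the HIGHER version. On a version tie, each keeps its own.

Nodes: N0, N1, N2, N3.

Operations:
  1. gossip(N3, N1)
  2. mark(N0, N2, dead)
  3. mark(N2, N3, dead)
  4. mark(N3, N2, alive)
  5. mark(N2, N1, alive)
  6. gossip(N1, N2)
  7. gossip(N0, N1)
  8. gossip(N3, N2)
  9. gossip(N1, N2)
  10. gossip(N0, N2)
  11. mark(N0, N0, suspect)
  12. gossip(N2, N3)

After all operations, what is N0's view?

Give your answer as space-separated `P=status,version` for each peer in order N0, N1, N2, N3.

Answer: N0=suspect,1 N1=alive,1 N2=dead,1 N3=dead,1

Derivation:
Op 1: gossip N3<->N1 -> N3.N0=(alive,v0) N3.N1=(alive,v0) N3.N2=(alive,v0) N3.N3=(alive,v0) | N1.N0=(alive,v0) N1.N1=(alive,v0) N1.N2=(alive,v0) N1.N3=(alive,v0)
Op 2: N0 marks N2=dead -> (dead,v1)
Op 3: N2 marks N3=dead -> (dead,v1)
Op 4: N3 marks N2=alive -> (alive,v1)
Op 5: N2 marks N1=alive -> (alive,v1)
Op 6: gossip N1<->N2 -> N1.N0=(alive,v0) N1.N1=(alive,v1) N1.N2=(alive,v0) N1.N3=(dead,v1) | N2.N0=(alive,v0) N2.N1=(alive,v1) N2.N2=(alive,v0) N2.N3=(dead,v1)
Op 7: gossip N0<->N1 -> N0.N0=(alive,v0) N0.N1=(alive,v1) N0.N2=(dead,v1) N0.N3=(dead,v1) | N1.N0=(alive,v0) N1.N1=(alive,v1) N1.N2=(dead,v1) N1.N3=(dead,v1)
Op 8: gossip N3<->N2 -> N3.N0=(alive,v0) N3.N1=(alive,v1) N3.N2=(alive,v1) N3.N3=(dead,v1) | N2.N0=(alive,v0) N2.N1=(alive,v1) N2.N2=(alive,v1) N2.N3=(dead,v1)
Op 9: gossip N1<->N2 -> N1.N0=(alive,v0) N1.N1=(alive,v1) N1.N2=(dead,v1) N1.N3=(dead,v1) | N2.N0=(alive,v0) N2.N1=(alive,v1) N2.N2=(alive,v1) N2.N3=(dead,v1)
Op 10: gossip N0<->N2 -> N0.N0=(alive,v0) N0.N1=(alive,v1) N0.N2=(dead,v1) N0.N3=(dead,v1) | N2.N0=(alive,v0) N2.N1=(alive,v1) N2.N2=(alive,v1) N2.N3=(dead,v1)
Op 11: N0 marks N0=suspect -> (suspect,v1)
Op 12: gossip N2<->N3 -> N2.N0=(alive,v0) N2.N1=(alive,v1) N2.N2=(alive,v1) N2.N3=(dead,v1) | N3.N0=(alive,v0) N3.N1=(alive,v1) N3.N2=(alive,v1) N3.N3=(dead,v1)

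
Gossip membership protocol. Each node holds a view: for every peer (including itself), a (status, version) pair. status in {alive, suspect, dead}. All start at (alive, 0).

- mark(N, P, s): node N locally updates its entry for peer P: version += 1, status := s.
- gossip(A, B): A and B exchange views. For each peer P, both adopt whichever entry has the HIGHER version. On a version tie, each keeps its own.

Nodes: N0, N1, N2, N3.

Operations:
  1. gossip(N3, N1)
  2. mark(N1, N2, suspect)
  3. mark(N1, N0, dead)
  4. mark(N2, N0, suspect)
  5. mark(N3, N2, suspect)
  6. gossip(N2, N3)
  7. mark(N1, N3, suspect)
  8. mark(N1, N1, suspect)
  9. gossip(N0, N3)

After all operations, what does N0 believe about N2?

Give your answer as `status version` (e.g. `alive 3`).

Answer: suspect 1

Derivation:
Op 1: gossip N3<->N1 -> N3.N0=(alive,v0) N3.N1=(alive,v0) N3.N2=(alive,v0) N3.N3=(alive,v0) | N1.N0=(alive,v0) N1.N1=(alive,v0) N1.N2=(alive,v0) N1.N3=(alive,v0)
Op 2: N1 marks N2=suspect -> (suspect,v1)
Op 3: N1 marks N0=dead -> (dead,v1)
Op 4: N2 marks N0=suspect -> (suspect,v1)
Op 5: N3 marks N2=suspect -> (suspect,v1)
Op 6: gossip N2<->N3 -> N2.N0=(suspect,v1) N2.N1=(alive,v0) N2.N2=(suspect,v1) N2.N3=(alive,v0) | N3.N0=(suspect,v1) N3.N1=(alive,v0) N3.N2=(suspect,v1) N3.N3=(alive,v0)
Op 7: N1 marks N3=suspect -> (suspect,v1)
Op 8: N1 marks N1=suspect -> (suspect,v1)
Op 9: gossip N0<->N3 -> N0.N0=(suspect,v1) N0.N1=(alive,v0) N0.N2=(suspect,v1) N0.N3=(alive,v0) | N3.N0=(suspect,v1) N3.N1=(alive,v0) N3.N2=(suspect,v1) N3.N3=(alive,v0)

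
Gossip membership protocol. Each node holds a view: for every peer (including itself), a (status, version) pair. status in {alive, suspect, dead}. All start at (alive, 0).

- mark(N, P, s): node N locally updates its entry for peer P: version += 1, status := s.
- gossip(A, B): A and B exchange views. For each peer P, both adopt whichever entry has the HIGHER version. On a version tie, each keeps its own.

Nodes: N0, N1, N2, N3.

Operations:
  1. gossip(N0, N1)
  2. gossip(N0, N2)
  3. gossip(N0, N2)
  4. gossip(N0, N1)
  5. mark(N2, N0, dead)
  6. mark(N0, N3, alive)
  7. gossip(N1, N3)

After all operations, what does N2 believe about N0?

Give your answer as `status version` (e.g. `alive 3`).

Op 1: gossip N0<->N1 -> N0.N0=(alive,v0) N0.N1=(alive,v0) N0.N2=(alive,v0) N0.N3=(alive,v0) | N1.N0=(alive,v0) N1.N1=(alive,v0) N1.N2=(alive,v0) N1.N3=(alive,v0)
Op 2: gossip N0<->N2 -> N0.N0=(alive,v0) N0.N1=(alive,v0) N0.N2=(alive,v0) N0.N3=(alive,v0) | N2.N0=(alive,v0) N2.N1=(alive,v0) N2.N2=(alive,v0) N2.N3=(alive,v0)
Op 3: gossip N0<->N2 -> N0.N0=(alive,v0) N0.N1=(alive,v0) N0.N2=(alive,v0) N0.N3=(alive,v0) | N2.N0=(alive,v0) N2.N1=(alive,v0) N2.N2=(alive,v0) N2.N3=(alive,v0)
Op 4: gossip N0<->N1 -> N0.N0=(alive,v0) N0.N1=(alive,v0) N0.N2=(alive,v0) N0.N3=(alive,v0) | N1.N0=(alive,v0) N1.N1=(alive,v0) N1.N2=(alive,v0) N1.N3=(alive,v0)
Op 5: N2 marks N0=dead -> (dead,v1)
Op 6: N0 marks N3=alive -> (alive,v1)
Op 7: gossip N1<->N3 -> N1.N0=(alive,v0) N1.N1=(alive,v0) N1.N2=(alive,v0) N1.N3=(alive,v0) | N3.N0=(alive,v0) N3.N1=(alive,v0) N3.N2=(alive,v0) N3.N3=(alive,v0)

Answer: dead 1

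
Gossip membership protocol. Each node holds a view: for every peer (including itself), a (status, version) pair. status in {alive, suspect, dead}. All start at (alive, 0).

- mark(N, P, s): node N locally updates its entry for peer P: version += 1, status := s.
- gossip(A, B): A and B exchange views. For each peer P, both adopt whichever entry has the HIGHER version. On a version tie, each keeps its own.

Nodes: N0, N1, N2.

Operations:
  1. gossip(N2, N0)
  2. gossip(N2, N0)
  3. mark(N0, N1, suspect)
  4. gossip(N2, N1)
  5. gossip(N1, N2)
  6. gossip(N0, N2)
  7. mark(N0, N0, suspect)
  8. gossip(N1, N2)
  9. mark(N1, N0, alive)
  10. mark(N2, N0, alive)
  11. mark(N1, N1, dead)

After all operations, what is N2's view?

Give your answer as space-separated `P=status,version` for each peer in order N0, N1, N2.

Op 1: gossip N2<->N0 -> N2.N0=(alive,v0) N2.N1=(alive,v0) N2.N2=(alive,v0) | N0.N0=(alive,v0) N0.N1=(alive,v0) N0.N2=(alive,v0)
Op 2: gossip N2<->N0 -> N2.N0=(alive,v0) N2.N1=(alive,v0) N2.N2=(alive,v0) | N0.N0=(alive,v0) N0.N1=(alive,v0) N0.N2=(alive,v0)
Op 3: N0 marks N1=suspect -> (suspect,v1)
Op 4: gossip N2<->N1 -> N2.N0=(alive,v0) N2.N1=(alive,v0) N2.N2=(alive,v0) | N1.N0=(alive,v0) N1.N1=(alive,v0) N1.N2=(alive,v0)
Op 5: gossip N1<->N2 -> N1.N0=(alive,v0) N1.N1=(alive,v0) N1.N2=(alive,v0) | N2.N0=(alive,v0) N2.N1=(alive,v0) N2.N2=(alive,v0)
Op 6: gossip N0<->N2 -> N0.N0=(alive,v0) N0.N1=(suspect,v1) N0.N2=(alive,v0) | N2.N0=(alive,v0) N2.N1=(suspect,v1) N2.N2=(alive,v0)
Op 7: N0 marks N0=suspect -> (suspect,v1)
Op 8: gossip N1<->N2 -> N1.N0=(alive,v0) N1.N1=(suspect,v1) N1.N2=(alive,v0) | N2.N0=(alive,v0) N2.N1=(suspect,v1) N2.N2=(alive,v0)
Op 9: N1 marks N0=alive -> (alive,v1)
Op 10: N2 marks N0=alive -> (alive,v1)
Op 11: N1 marks N1=dead -> (dead,v2)

Answer: N0=alive,1 N1=suspect,1 N2=alive,0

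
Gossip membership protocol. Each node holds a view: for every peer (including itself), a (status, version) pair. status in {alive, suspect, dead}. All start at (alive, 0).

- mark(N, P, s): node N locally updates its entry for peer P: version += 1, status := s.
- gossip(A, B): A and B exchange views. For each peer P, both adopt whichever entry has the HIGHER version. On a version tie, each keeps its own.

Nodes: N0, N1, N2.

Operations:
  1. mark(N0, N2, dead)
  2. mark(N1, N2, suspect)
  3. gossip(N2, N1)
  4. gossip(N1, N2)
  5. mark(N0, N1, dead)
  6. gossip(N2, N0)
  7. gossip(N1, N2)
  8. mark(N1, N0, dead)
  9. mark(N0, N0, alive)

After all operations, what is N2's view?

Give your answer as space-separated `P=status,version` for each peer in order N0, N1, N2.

Op 1: N0 marks N2=dead -> (dead,v1)
Op 2: N1 marks N2=suspect -> (suspect,v1)
Op 3: gossip N2<->N1 -> N2.N0=(alive,v0) N2.N1=(alive,v0) N2.N2=(suspect,v1) | N1.N0=(alive,v0) N1.N1=(alive,v0) N1.N2=(suspect,v1)
Op 4: gossip N1<->N2 -> N1.N0=(alive,v0) N1.N1=(alive,v0) N1.N2=(suspect,v1) | N2.N0=(alive,v0) N2.N1=(alive,v0) N2.N2=(suspect,v1)
Op 5: N0 marks N1=dead -> (dead,v1)
Op 6: gossip N2<->N0 -> N2.N0=(alive,v0) N2.N1=(dead,v1) N2.N2=(suspect,v1) | N0.N0=(alive,v0) N0.N1=(dead,v1) N0.N2=(dead,v1)
Op 7: gossip N1<->N2 -> N1.N0=(alive,v0) N1.N1=(dead,v1) N1.N2=(suspect,v1) | N2.N0=(alive,v0) N2.N1=(dead,v1) N2.N2=(suspect,v1)
Op 8: N1 marks N0=dead -> (dead,v1)
Op 9: N0 marks N0=alive -> (alive,v1)

Answer: N0=alive,0 N1=dead,1 N2=suspect,1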